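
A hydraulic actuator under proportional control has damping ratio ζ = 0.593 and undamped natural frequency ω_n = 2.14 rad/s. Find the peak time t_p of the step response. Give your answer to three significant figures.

t_p ≈ 1.82 s

The damped frequency is ω_d = ω_n√(1−ζ²) = 2.14·√(1−0.352) = 1.72 rad/s.
Peak time t_p = π/ω_d = π/1.72 = 1.82 s.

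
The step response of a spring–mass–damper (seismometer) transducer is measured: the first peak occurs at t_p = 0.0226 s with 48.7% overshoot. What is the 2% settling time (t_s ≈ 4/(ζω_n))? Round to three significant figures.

t_s ≈ 0.126 s

The overshoot fixes ζ = −ln(OS)/√(π²+ln²(OS)) = 0.223.
t_p = π/ω_d ⇒ ω_d = 139 rad/s; then ω_n = ω_d/√(1−ζ²) = 143 rad/s.
t_s ≈ 4/(ζω_n) = 4/(0.223·143) = 0.126 s.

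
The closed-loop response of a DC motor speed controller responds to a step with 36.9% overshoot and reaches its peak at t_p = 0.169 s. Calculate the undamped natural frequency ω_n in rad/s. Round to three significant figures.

ζ from %OS: ζ = |ln 0.369|/√(π²+ln²0.369) = 0.302.
t_p = π/ω_d ⇒ ω_d = 18.6 rad/s; then ω_n = ω_d/√(1−ζ²) = 19.5 rad/s.

ω_n ≈ 19.5 rad/s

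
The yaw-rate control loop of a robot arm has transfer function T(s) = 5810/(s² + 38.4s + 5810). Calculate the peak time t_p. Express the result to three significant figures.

Matching coefficients with s² + 2ζω_n s + ω_n² gives ω_n² = 5810 ⇒ ω_n = 76.2 rad/s, and ζ = 38.4/(2ω_n) = 0.252.
ω_d = 76.2·√(1 − 0.252²) = 73.8 rad/s. Then t_p = π/ω_d = 0.0426 s.

t_p ≈ 0.0426 s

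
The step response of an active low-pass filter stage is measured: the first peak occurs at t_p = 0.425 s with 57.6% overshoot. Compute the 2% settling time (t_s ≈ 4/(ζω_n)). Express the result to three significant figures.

t_s ≈ 3.08 s

From the overshoot, ζ = −ln(OS)/√(π²+ln²(OS)) = 0.173.
From t_p = π/ω_d, ω_d = π/0.425 = 7.39 rad/s, so ω_n = ω_d/√(1−ζ²) = 7.51 rad/s.
t_s ≈ 4/(ζω_n) = 4/(0.173·7.51) = 3.08 s.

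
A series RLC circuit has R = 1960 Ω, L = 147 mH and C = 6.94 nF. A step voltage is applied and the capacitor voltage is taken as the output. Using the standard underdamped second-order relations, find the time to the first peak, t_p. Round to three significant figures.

For a series RLC circuit (capacitor voltage as output), ω_n = 1/√(LC) = 1/√(147 mH · 6.94 nF) = 31300 rad/s.
ζ = (R/2)·√(C/L) = (1960/2)·√(6.94 nF/147 mH) = 0.213.
ω_d = ω_n√(1−ζ²) = 30600 rad/s. t_p = π/ω_d = 0.000103 s.

t_p ≈ 0.000103 s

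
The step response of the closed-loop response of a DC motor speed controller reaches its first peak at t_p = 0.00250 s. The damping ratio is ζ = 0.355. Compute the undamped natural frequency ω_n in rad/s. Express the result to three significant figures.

ω_n ≈ 1340 rad/s

Peak time t_p = π/ω_d, so ω_d = π/t_p = π/0.00250 = 1260 rad/s.
ω_n = ω_d/√(1−ζ²) = 1260/√0.874 = 1340 rad/s.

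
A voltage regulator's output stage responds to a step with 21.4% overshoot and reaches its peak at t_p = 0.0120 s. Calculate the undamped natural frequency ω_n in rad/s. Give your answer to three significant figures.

The overshoot fixes ζ = −ln(OS)/√(π²+ln²(OS)) = 0.441.
From t_p = π/ω_d, ω_d = π/0.0120 = 262 rad/s, so ω_n = ω_d/√(1−ζ²) = 292 rad/s.

ω_n ≈ 292 rad/s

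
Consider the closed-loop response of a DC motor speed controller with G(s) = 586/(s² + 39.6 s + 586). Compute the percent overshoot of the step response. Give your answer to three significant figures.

%OS ≈ 1.15%

Comparing the denominator to s² + 2ζω_n s + ω_n²: ω_n = √586 = 24.2 rad/s, and 2ζω_n = 39.6 so ζ = 39.6/(2·24.2) = 0.818.
%OS = 100·exp(−πζ/√(1−ζ²)) = 1.15%.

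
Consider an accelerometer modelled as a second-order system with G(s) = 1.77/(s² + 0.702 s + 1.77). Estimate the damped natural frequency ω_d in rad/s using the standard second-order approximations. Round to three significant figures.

ω_d ≈ 1.28 rad/s

Comparing the denominator to s² + 2ζω_n s + ω_n²: ω_n = √1.77 = 1.33 rad/s, and 2ζω_n = 0.702 so ζ = 0.702/(2·1.33) = 0.264.
ω_d = ω_n√(1−ζ²) = 1.28 rad/s.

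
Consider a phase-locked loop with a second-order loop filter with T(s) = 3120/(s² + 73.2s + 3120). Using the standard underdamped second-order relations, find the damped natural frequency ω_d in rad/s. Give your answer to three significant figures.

ω_d ≈ 42.2 rad/s

Comparing the denominator to s² + 2ζω_n s + ω_n²: ω_n = √3120 = 55.9 rad/s, and 2ζω_n = 73.2 so ζ = 73.2/(2·55.9) = 0.655.
ω_d = ω_n√(1−ζ²) = 42.2 rad/s.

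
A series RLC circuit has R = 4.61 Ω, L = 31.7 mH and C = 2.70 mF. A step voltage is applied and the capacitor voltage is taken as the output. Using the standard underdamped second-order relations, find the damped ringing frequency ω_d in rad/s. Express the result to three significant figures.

For a series RLC circuit (capacitor voltage as output), ω_n = 1/√(LC) = 1/√(31.7 mH · 2.70 mF) = 108 rad/s.
ζ = (R/2)·√(C/L) = (4.61/2)·√(2.70 mF/31.7 mH) = 0.673.
ω_d = ω_n√(1−ζ²) = 80.0 rad/s.

ω_d ≈ 80.0 rad/s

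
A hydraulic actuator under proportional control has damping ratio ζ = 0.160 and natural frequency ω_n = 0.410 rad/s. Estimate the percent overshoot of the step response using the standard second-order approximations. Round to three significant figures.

%OS ≈ 60.1%

For an underdamped second-order system, %OS = 100·exp(−πζ/√(1−ζ²)).
πζ/√(1−ζ²) = π·0.160/√(1−0.0256) = 0.5092, so %OS = 100·e^(−0.5092) = 60.1%.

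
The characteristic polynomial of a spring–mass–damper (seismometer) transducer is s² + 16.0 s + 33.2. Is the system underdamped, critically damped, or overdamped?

a² − 4b = 120 > 0 (two distinct real roots); the system is overdamped.

overdamped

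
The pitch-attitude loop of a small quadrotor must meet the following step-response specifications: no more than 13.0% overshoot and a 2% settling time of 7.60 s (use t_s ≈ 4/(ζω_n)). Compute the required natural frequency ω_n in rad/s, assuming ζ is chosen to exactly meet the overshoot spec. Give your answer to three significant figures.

ζ = −ln(OS)/√(π² + (ln OS)²). With OS = 0.130, ln OS = −2.040 and ζ = 2.040/3.746 = 0.545.
From t_s ≈ 4/(ζω_n): ω_n = 4/(ζ·t_s) = 4/(0.545·7.60) = 0.966 rad/s.

ω_n ≈ 0.966 rad/s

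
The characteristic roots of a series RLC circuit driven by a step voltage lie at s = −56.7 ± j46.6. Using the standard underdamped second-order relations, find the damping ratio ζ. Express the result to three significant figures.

ζ ≈ 0.773

The poles are at −σ ± jω_d with σ = 56.7 and ω_d = 46.6, so ω_n = √(σ²+ω_d²) = 73.4 rad/s and ζ = σ/ω_n = 0.773.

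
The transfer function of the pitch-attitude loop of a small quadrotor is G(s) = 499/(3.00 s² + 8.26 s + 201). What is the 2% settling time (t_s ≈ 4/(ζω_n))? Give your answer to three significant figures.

Dividing through by 3.00: denominator becomes s² + 2.753 s + 67.00.
So ω_n = √67.00 = 8.19 rad/s and ζ = 2.753/(2·8.19) = 0.168.
t_s ≈ 4/(ζω_n) = 2.91 s.

t_s ≈ 2.91 s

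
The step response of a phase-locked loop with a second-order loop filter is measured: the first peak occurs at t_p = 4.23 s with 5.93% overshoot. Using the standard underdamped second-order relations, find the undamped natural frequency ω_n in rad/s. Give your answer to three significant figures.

From the overshoot, ζ = −ln(OS)/√(π²+ln²(OS)) = 0.669.
t_p = π/ω_d ⇒ ω_d = 0.743 rad/s; then ω_n = ω_d/√(1−ζ²) = 0.999 rad/s.

ω_n ≈ 0.999 rad/s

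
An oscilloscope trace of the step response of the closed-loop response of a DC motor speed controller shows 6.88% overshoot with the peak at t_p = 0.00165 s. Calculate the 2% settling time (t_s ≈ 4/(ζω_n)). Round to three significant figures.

From the overshoot, ζ = −ln(OS)/√(π²+ln²(OS)) = 0.649.
From t_p = π/ω_d, ω_d = π/0.00165 = 1900 rad/s, so ω_n = ω_d/√(1−ζ²) = 2500 rad/s.
t_s ≈ 4/(ζω_n) = 4/(0.649·2500) = 0.00247 s.

t_s ≈ 0.00247 s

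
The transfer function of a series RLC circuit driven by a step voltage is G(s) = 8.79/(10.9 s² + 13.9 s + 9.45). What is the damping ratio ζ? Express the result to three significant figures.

ζ ≈ 0.685

Dividing through by 10.9: denominator becomes s² + 1.275 s + 0.8670.
So ω_n = √0.8670 = 0.931 rad/s and ζ = 1.275/(2·0.931) = 0.685.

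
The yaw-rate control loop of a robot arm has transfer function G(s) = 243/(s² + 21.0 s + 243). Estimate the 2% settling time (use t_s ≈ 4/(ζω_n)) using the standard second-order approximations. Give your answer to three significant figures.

t_s ≈ 0.381 s

ω_n = √243 = 15.6 rad/s; ζ = 21.0/(2·15.6) = 0.674.
t_s ≈ 4/(ζω_n) = 4/(0.674·15.6) = 0.381 s.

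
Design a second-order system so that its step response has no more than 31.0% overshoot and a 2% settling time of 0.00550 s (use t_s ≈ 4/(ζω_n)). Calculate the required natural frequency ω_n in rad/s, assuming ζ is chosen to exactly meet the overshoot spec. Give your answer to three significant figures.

ω_n ≈ 2080 rad/s

ζ = −ln(OS)/√(π² + (ln OS)²). With OS = 0.310, ln OS = −1.171 and ζ = 1.171/3.353 = 0.349.
Then ω_n = 4/(ζ t_s) = 4/(0.349 × 0.00550) = 2080 rad/s.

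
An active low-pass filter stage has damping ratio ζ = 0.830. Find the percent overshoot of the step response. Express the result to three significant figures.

%OS ≈ 0.933%

For an underdamped second-order system, %OS = 100·exp(−πζ/√(1−ζ²)).
πζ/√(1−ζ²) = π·0.830/√(1−0.689) = 4.675, so %OS = 100·e^(−4.675) = 0.933%.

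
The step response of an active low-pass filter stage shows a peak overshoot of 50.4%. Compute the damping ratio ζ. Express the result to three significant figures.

ζ = −ln(OS)/√(π² + (ln OS)²). With OS = 0.504, ln OS = −0.6852 and ζ = 0.6852/3.215 = 0.213.

ζ ≈ 0.213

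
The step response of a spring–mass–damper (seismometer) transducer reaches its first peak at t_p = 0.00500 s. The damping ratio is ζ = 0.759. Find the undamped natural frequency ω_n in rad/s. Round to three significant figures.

ω_n ≈ 965 rad/s

Peak time t_p = π/ω_d, so ω_d = π/t_p = π/0.00500 = 628 rad/s.
ω_n = ω_d/√(1−ζ²) = 628/√0.424 = 965 rad/s.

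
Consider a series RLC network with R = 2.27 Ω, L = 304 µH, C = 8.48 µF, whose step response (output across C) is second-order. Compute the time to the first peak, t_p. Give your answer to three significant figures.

t_p ≈ 0.000162 s

For a series RLC circuit (capacitor voltage as output), ω_n = 1/√(LC) = 1/√(304 µH · 8.48 µF) = 19700 rad/s.
ζ = (R/2)·√(C/L) = (2.27/2)·√(8.48 µF/304 µH) = 0.190.
ω_d = 19700·√(1 − 0.190²) = 19300 rad/s. t_p = π/ω_d = 0.000162 s.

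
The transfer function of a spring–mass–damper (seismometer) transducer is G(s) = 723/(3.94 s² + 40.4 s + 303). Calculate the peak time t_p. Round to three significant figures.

t_p ≈ 0.442 s

Dividing through by 3.94: denominator becomes s² + 10.25 s + 76.90.
So ω_n = √76.90 = 8.77 rad/s and ζ = 10.25/(2·8.77) = 0.585.
ω_d = 8.77·√(1 − 0.585²) = 7.11 rad/s. t_p = π/ω_d = 0.442 s.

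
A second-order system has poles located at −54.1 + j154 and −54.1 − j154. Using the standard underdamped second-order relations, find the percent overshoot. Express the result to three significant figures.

With σ = 54.1, ω_d = 154: ω_n = √(σ²+ω_d²) = 163 rad/s, ζ = σ/ω_n = 0.331.
Overshoot: exp(−π·0.331/√(1−0.331²)) = 0.332, i.e. 33.2%.

%OS ≈ 33.2%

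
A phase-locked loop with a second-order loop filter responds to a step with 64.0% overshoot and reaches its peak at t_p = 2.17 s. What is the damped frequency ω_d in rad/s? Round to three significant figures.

t_p = π/ω_d, so ω_d = π/2.17 = 1.45 rad/s.

ω_d ≈ 1.45 rad/s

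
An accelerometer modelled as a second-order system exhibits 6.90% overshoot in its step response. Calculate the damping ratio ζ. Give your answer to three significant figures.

From %OS = 100·exp(−πζ/√(1−ζ²)), invert to get ζ = −ln(OS)/√(π² + ln²(OS)) with OS = 0.0690.
−ln 0.0690 = 2.674, so ζ = 2.674/√(π² + 7.148) = 0.648.

ζ ≈ 0.648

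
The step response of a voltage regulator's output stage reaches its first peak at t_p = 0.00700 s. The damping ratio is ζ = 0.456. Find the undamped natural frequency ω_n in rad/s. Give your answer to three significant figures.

ω_n ≈ 504 rad/s

Peak time t_p = π/ω_d, so ω_d = π/t_p = π/0.00700 = 449 rad/s.
ω_n = ω_d/√(1−ζ²) = 449/√0.792 = 504 rad/s.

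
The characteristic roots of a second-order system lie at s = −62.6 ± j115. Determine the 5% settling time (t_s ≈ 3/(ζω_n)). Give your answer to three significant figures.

t_s ≈ 0.0479 s

For poles at −σ ± jω_d, ζω_n = σ = 62.6, so t_s ≈ 3/σ = 0.0479 s.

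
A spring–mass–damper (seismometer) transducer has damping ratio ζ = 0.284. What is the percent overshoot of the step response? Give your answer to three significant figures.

For an underdamped second-order system, %OS = 100·exp(−πζ/√(1−ζ²)).
πζ/√(1−ζ²) = π·0.284/√(1−0.0807) = 0.9305, so %OS = 100·e^(−0.9305) = 39.4%.

%OS ≈ 39.4%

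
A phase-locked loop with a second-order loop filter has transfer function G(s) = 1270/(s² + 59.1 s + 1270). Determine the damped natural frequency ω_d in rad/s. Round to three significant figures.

ω_d ≈ 19.9 rad/s

Matching coefficients with s² + 2ζω_n s + ω_n² gives ω_n² = 1270 ⇒ ω_n = 35.6 rad/s, and ζ = 59.1/(2ω_n) = 0.829.
ω_d = 35.6·√(1 − 0.829²) = 19.9 rad/s.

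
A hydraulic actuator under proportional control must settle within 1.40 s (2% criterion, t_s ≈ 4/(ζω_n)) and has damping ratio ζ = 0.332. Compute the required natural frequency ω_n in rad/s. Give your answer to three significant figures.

ω_n ≈ 8.61 rad/s

Rearranging t_s ≈ 4/(ζω_n) gives ω_n = 4/(ζ·t_s) = 4/(0.332 × 1.40) = 8.61 rad/s.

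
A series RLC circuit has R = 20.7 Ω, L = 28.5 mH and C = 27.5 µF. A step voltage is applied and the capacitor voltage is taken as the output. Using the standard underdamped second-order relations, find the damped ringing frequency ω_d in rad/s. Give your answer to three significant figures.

ω_d ≈ 1070 rad/s

For a series RLC circuit (capacitor voltage as output), ω_n = 1/√(LC) = 1/√(28.5 mH · 27.5 µF) = 1130 rad/s.
ζ = (R/2)·√(C/L) = (20.7/2)·√(27.5 µF/28.5 mH) = 0.322.
ω_d = ω_n√(1−ζ²) = 1070 rad/s.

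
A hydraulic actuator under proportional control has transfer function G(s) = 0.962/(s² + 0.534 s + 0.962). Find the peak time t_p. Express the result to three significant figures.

t_p ≈ 3.33 s

ω_n = √0.962 = 0.981 rad/s; ζ = 0.534/(2·0.981) = 0.272.
ω_d = ω_n√(1−ζ²) = 0.944 rad/s. Then t_p = π/ω_d = 3.33 s.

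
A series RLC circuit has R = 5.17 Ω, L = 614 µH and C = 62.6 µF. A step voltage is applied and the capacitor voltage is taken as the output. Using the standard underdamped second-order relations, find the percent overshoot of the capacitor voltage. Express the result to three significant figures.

For a series RLC circuit (capacitor voltage as output), ω_n = 1/√(LC) = 1/√(614 µH · 62.6 µF) = 5100 rad/s.
ζ = (R/2)·√(C/L) = (5.17/2)·√(62.6 µF/614 µH) = 0.825.
%OS = 100·exp(−πζ/√(1−ζ²)) = 1.01%.

%OS ≈ 1.01%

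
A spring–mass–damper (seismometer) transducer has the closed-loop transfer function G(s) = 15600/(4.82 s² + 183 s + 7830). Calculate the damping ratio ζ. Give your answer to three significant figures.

Dividing through by 4.82: denominator becomes s² + 37.97 s + 1624.
So ω_n = √1624 = 40.3 rad/s and ζ = 37.97/(2·40.3) = 0.471.

ζ ≈ 0.471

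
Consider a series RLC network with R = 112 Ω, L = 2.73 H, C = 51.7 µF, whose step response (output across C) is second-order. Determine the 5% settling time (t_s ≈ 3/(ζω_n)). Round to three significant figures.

For a series RLC circuit (capacitor voltage as output), ω_n = 1/√(LC) = 1/√(2.73 H · 51.7 µF) = 84.2 rad/s.
ζ = (R/2)·√(C/L) = (112/2)·√(51.7 µF/2.73 H) = 0.244.
t_s ≈ 3/(ζω_n) = 0.146 s.

t_s ≈ 0.146 s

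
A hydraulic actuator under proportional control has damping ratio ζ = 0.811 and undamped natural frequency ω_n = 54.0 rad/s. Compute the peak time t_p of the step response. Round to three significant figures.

The damped frequency is ω_d = ω_n√(1−ζ²) = 54.0·√(1−0.658) = 31.6 rad/s.
Peak time t_p = π/ω_d = π/31.6 = 0.0994 s.

t_p ≈ 0.0994 s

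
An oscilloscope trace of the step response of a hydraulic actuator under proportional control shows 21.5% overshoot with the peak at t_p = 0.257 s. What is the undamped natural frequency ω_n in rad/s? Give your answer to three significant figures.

ζ from %OS: ζ = |ln 0.215|/√(π²+ln²0.215) = 0.439.
From t_p = π/ω_d, ω_d = π/0.257 = 12.2 rad/s, so ω_n = ω_d/√(1−ζ²) = 13.6 rad/s.

ω_n ≈ 13.6 rad/s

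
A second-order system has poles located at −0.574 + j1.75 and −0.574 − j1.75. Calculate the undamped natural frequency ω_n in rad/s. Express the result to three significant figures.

ω_n ≈ 1.84 rad/s

With σ = 0.574, ω_d = 1.75: ω_n = √(σ²+ω_d²) = 1.84 rad/s, ζ = σ/ω_n = 0.312.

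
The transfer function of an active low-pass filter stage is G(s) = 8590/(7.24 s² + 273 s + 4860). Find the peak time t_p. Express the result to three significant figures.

t_p ≈ 0.177 s

Dividing through by 7.24: denominator becomes s² + 37.71 s + 671.3.
So ω_n = √671.3 = 25.9 rad/s and ζ = 37.71/(2·25.9) = 0.728.
ω_d = 25.9·√(1 − 0.728²) = 17.8 rad/s. t_p = π/ω_d = 0.177 s.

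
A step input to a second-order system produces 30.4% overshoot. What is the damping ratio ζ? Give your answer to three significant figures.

Inverting the overshoot relation: ζ = |ln 0.304|/√(π² + ln²0.304) = 0.354.

ζ ≈ 0.354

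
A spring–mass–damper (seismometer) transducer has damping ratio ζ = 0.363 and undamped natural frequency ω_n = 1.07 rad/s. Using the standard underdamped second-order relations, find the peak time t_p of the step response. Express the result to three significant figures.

t_p ≈ 3.15 s

The damped frequency is ω_d = ω_n√(1−ζ²) = 1.07·√(1−0.132) = 0.997 rad/s.
Peak time t_p = π/ω_d = π/0.997 = 3.15 s.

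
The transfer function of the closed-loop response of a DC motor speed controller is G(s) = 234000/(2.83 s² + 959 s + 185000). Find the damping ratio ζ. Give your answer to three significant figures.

ζ ≈ 0.663

Dividing through by 2.83: denominator becomes s² + 338.9 s + 65370.
So ω_n = √65370 = 256 rad/s and ζ = 338.9/(2·256) = 0.663.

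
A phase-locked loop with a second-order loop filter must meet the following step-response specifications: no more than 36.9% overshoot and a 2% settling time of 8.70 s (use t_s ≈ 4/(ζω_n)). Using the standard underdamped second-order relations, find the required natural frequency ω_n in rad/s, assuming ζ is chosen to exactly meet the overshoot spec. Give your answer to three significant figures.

ω_n ≈ 1.52 rad/s

ζ = −ln(OS)/√(π² + (ln OS)²). With OS = 0.369, ln OS = −0.9970 and ζ = 0.9970/3.296 = 0.302.
Then ω_n = 4/(ζ t_s) = 4/(0.302 × 8.70) = 1.52 rad/s.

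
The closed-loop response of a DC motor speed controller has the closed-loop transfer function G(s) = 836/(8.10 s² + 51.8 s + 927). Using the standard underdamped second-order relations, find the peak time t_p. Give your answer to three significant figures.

Dividing through by 8.10: denominator becomes s² + 6.395 s + 114.4.
So ω_n = √114.4 = 10.7 rad/s and ζ = 6.395/(2·10.7) = 0.299.
The damped frequency ω_d = ω_n√(1−ζ²) = 10.2 rad/s. t_p = π/ω_d = 0.308 s.

t_p ≈ 0.308 s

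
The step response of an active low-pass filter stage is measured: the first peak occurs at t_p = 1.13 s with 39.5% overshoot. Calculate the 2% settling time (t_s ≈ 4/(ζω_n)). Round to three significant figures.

t_s ≈ 4.87 s

The overshoot fixes ζ = −ln(OS)/√(π²+ln²(OS)) = 0.284.
t_p = π/ω_d ⇒ ω_d = 2.78 rad/s; then ω_n = ω_d/√(1−ζ²) = 2.90 rad/s.
t_s ≈ 4/(ζω_n) = 4/(0.284·2.90) = 4.87 s.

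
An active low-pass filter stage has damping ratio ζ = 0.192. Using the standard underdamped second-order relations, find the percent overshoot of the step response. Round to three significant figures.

For an underdamped second-order system, %OS = 100·exp(−πζ/√(1−ζ²)).
πζ/√(1−ζ²) = π·0.192/√(1−0.0369) = 0.6146, so %OS = 100·e^(−0.6146) = 54.1%.

%OS ≈ 54.1%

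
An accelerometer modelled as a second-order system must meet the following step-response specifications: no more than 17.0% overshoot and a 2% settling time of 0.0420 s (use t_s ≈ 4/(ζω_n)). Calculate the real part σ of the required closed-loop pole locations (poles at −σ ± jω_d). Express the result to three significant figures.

The settling-time spec alone fixes σ = ζω_n = 4/t_s = 4/0.0420 = 95.2.
(Overshoot then fixes ζ = 0.491 and hence ω_d = σ·√(1−ζ²)/ζ = 169 rad/s.)

σ ≈ 95.2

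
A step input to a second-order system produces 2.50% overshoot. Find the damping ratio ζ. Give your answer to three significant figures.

ζ ≈ 0.761

Inverting the overshoot relation: ζ = |ln 0.0250|/√(π² + ln²0.0250) = 0.761.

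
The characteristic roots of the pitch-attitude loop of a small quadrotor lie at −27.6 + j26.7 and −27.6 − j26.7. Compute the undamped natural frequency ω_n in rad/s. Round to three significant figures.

ω_n ≈ 38.4 rad/s

|pole| = ω_n = √(27.6² + 26.7²) = 38.4 rad/s; ζ = cos θ = σ/ω_n = 0.719.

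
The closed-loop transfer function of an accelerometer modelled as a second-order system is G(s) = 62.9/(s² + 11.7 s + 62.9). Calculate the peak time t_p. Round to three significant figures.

ω_n = √62.9 = 7.93 rad/s; ζ = 11.7/(2·7.93) = 0.738.
The damped frequency ω_d = ω_n√(1−ζ²) = 5.36 rad/s. Then t_p = π/ω_d = 0.587 s.

t_p ≈ 0.587 s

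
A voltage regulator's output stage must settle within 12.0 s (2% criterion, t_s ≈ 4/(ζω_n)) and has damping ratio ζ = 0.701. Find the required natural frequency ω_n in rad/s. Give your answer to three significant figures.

ω_n ≈ 0.476 rad/s

Rearranging t_s ≈ 4/(ζω_n) gives ω_n = 4/(ζ·t_s) = 4/(0.701 × 12.0) = 0.476 rad/s.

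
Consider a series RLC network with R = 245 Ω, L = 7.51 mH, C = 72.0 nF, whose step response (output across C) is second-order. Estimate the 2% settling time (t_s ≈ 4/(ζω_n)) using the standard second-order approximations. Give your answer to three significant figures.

For a series RLC circuit (capacitor voltage as output), ω_n = 1/√(LC) = 1/√(7.51 mH · 72.0 nF) = 43000 rad/s.
ζ = (R/2)·√(C/L) = (245/2)·√(72.0 nF/7.51 mH) = 0.379.
t_s ≈ 4/(ζω_n) = 0.000245 s.

t_s ≈ 0.000245 s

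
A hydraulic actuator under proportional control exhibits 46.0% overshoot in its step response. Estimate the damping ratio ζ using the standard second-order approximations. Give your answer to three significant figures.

ζ ≈ 0.240

Inverting the overshoot relation: ζ = |ln 0.460|/√(π² + ln²0.460) = 0.240.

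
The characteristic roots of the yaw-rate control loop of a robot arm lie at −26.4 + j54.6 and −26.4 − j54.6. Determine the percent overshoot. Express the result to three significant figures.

With σ = 26.4, ω_d = 54.6: ω_n = √(σ²+ω_d²) = 60.6 rad/s, ζ = σ/ω_n = 0.435.
Overshoot: exp(−π·0.435/√(1−0.435²)) = 0.219, i.e. 21.9%.

%OS ≈ 21.9%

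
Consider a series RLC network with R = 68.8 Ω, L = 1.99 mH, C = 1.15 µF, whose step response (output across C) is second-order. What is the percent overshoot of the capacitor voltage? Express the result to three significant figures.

For a series RLC circuit (capacitor voltage as output), ω_n = 1/√(LC) = 1/√(1.99 mH · 1.15 µF) = 20900 rad/s.
ζ = (R/2)·√(C/L) = (68.8/2)·√(1.15 µF/1.99 mH) = 0.827.
%OS = 100 e^{−πζ/√(1−ζ²)} with ζ = 0.827 gives 0.985%.

%OS ≈ 0.985%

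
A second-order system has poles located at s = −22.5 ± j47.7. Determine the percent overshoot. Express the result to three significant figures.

%OS ≈ 22.7%

With σ = 22.5, ω_d = 47.7: ω_n = √(σ²+ω_d²) = 52.7 rad/s, ζ = σ/ω_n = 0.427.
%OS = 100 e^{−πζ/√(1−ζ²)} with ζ = 0.427 gives 22.7%.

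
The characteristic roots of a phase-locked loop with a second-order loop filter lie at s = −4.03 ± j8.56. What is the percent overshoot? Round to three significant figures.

%OS ≈ 22.8%

The poles are at −σ ± jω_d with σ = 4.03 and ω_d = 8.56, so ω_n = √(σ²+ω_d²) = 9.46 rad/s and ζ = σ/ω_n = 0.426.
%OS = 100·exp(−πζ/√(1−ζ²)) = 22.8%.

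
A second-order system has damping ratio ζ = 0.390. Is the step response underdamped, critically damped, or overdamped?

Since ζ = 0.390 < 1, the system is underdamped.

underdamped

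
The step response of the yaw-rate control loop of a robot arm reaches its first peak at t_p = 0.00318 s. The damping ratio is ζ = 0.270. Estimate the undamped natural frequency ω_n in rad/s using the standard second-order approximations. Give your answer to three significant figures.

Peak time t_p = π/ω_d, so ω_d = π/t_p = π/0.00318 = 988 rad/s.
ω_n = ω_d/√(1−ζ²) = 988/√0.927 = 1030 rad/s.

ω_n ≈ 1030 rad/s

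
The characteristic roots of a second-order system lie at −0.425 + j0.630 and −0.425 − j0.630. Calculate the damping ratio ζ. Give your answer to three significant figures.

ζ ≈ 0.559

|pole| = ω_n = √(0.425² + 0.630²) = 0.760 rad/s; ζ = cos θ = σ/ω_n = 0.559.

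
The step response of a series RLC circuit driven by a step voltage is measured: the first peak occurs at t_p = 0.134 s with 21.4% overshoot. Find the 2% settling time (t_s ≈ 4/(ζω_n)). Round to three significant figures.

t_s ≈ 0.348 s

The overshoot fixes ζ = −ln(OS)/√(π²+ln²(OS)) = 0.441.
From t_p = π/ω_d, ω_d = π/0.134 = 23.4 rad/s, so ω_n = ω_d/√(1−ζ²) = 26.1 rad/s.
t_s ≈ 4/(ζω_n) = 4/(0.441·26.1) = 0.348 s.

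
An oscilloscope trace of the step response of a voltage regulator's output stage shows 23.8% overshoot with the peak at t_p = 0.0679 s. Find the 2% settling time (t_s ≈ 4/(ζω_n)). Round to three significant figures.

From the overshoot, ζ = −ln(OS)/√(π²+ln²(OS)) = 0.416.
From t_p = π/ω_d, ω_d = π/0.0679 = 46.3 rad/s, so ω_n = ω_d/√(1−ζ²) = 50.9 rad/s.
t_s ≈ 4/(ζω_n) = 4/(0.416·50.9) = 0.189 s.

t_s ≈ 0.189 s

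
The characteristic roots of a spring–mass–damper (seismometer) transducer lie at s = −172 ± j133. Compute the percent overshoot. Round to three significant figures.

|pole| = ω_n = √(172² + 133²) = 217 rad/s; ζ = cos θ = σ/ω_n = 0.791.
Overshoot: exp(−π·0.791/√(1−0.791²)) = 0.0172, i.e. 1.72%.

%OS ≈ 1.72%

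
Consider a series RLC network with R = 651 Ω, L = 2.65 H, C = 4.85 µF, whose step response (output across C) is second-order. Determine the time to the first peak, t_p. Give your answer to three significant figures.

t_p ≈ 0.0125 s

For a series RLC circuit (capacitor voltage as output), ω_n = 1/√(LC) = 1/√(2.65 H · 4.85 µF) = 279 rad/s.
ζ = (R/2)·√(C/L) = (651/2)·√(4.85 µF/2.65 H) = 0.440.
ω_d = 279·√(1 − 0.440²) = 250 rad/s. t_p = π/ω_d = 0.0125 s.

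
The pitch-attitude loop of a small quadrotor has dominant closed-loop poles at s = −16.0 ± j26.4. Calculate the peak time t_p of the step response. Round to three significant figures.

t_p = π/ω_d with ω_d = 26.4 (the imaginary part), so t_p = 0.119 s.

t_p ≈ 0.119 s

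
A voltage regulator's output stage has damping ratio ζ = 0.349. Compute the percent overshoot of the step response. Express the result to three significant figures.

For an underdamped second-order system, %OS = 100·exp(−πζ/√(1−ζ²)).
πζ/√(1−ζ²) = π·0.349/√(1−0.122) = 1.170, so %OS = 100·e^(−1.170) = 31.0%.

%OS ≈ 31.0%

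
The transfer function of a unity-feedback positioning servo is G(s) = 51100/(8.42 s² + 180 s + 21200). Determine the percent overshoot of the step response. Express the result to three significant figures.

Dividing through by 8.42: denominator becomes s² + 21.38 s + 2518.
So ω_n = √2518 = 50.2 rad/s and ζ = 21.38/(2·50.2) = 0.213.
%OS = 100 e^{−πζ/√(1−ζ²)} with ζ = 0.213 gives 50.4%.

%OS ≈ 50.4%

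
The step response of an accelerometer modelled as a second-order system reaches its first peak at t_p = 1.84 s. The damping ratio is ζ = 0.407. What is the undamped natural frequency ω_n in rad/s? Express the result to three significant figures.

ω_n ≈ 1.87 rad/s

Peak time t_p = π/ω_d, so ω_d = π/t_p = π/1.84 = 1.71 rad/s.
ω_n = ω_d/√(1−ζ²) = 1.71/√0.834 = 1.87 rad/s.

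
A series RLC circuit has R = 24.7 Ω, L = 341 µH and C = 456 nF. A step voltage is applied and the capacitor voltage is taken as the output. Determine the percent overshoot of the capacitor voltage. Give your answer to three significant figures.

%OS ≈ 20.4%

For a series RLC circuit (capacitor voltage as output), ω_n = 1/√(LC) = 1/√(341 µH · 456 nF) = 80200 rad/s.
ζ = (R/2)·√(C/L) = (24.7/2)·√(456 nF/341 µH) = 0.452.
Overshoot: exp(−π·0.452/√(1−0.452²)) = 0.204, i.e. 20.4%.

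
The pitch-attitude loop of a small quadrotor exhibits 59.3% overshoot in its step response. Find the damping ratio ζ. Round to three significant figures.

ζ ≈ 0.164

ζ = −ln(OS)/√(π² + (ln OS)²). With OS = 0.593, ln OS = −0.5226 and ζ = 0.5226/3.185 = 0.164.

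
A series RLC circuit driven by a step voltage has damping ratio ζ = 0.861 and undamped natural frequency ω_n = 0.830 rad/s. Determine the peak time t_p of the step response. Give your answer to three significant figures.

t_p ≈ 7.44 s

The damped frequency is ω_d = ω_n√(1−ζ²) = 0.830·√(1−0.741) = 0.422 rad/s.
Peak time t_p = π/ω_d = π/0.422 = 7.44 s.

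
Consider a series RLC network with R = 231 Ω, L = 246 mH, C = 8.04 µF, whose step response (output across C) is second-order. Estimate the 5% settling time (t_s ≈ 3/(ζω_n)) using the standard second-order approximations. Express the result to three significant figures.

t_s ≈ 0.00639 s

For a series RLC circuit (capacitor voltage as output), ω_n = 1/√(LC) = 1/√(246 mH · 8.04 µF) = 711 rad/s.
ζ = (R/2)·√(C/L) = (231/2)·√(8.04 µF/246 mH) = 0.660.
t_s ≈ 3/(ζω_n) = 0.00639 s.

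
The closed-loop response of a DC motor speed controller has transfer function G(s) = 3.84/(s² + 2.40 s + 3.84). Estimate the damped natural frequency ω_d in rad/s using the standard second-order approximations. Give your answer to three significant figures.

ω_d ≈ 1.55 rad/s

Matching coefficients with s² + 2ζω_n s + ω_n² gives ω_n² = 3.84 ⇒ ω_n = 1.96 rad/s, and ζ = 2.40/(2ω_n) = 0.612.
The damped frequency ω_d = ω_n√(1−ζ²) = 1.55 rad/s.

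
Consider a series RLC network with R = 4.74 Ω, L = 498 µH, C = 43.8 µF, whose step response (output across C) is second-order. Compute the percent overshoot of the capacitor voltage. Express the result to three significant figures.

%OS ≈ 4.49%

For a series RLC circuit (capacitor voltage as output), ω_n = 1/√(LC) = 1/√(498 µH · 43.8 µF) = 6770 rad/s.
ζ = (R/2)·√(C/L) = (4.74/2)·√(43.8 µF/498 µH) = 0.703.
%OS = 100 e^{−πζ/√(1−ζ²)} with ζ = 0.703 gives 4.49%.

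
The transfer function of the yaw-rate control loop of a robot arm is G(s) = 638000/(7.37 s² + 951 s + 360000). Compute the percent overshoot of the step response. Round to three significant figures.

Dividing through by 7.37: denominator becomes s² + 129.0 s + 48850.
So ω_n = √48850 = 221 rad/s and ζ = 129.0/(2·221) = 0.292.
Overshoot: exp(−π·0.292/√(1−0.292²)) = 0.383, i.e. 38.3%.

%OS ≈ 38.3%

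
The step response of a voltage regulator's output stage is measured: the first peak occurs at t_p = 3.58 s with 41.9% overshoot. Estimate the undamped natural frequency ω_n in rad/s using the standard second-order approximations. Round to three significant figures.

ζ from %OS: ζ = |ln 0.419|/√(π²+ln²0.419) = 0.267.
t_p = π/ω_d ⇒ ω_d = 0.878 rad/s; then ω_n = ω_d/√(1−ζ²) = 0.911 rad/s.

ω_n ≈ 0.911 rad/s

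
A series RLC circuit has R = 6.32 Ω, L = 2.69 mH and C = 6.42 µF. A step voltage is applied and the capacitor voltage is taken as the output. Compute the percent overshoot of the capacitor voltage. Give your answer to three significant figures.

%OS ≈ 61.2%

For a series RLC circuit (capacitor voltage as output), ω_n = 1/√(LC) = 1/√(2.69 mH · 6.42 µF) = 7610 rad/s.
ζ = (R/2)·√(C/L) = (6.32/2)·√(6.42 µF/2.69 mH) = 0.154.
%OS = 100·exp(−πζ/√(1−ζ²)) = 61.2%.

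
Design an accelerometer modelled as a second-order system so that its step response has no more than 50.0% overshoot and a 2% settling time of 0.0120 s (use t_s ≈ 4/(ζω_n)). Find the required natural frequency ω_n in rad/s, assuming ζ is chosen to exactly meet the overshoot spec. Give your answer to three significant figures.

ζ = −ln(OS)/√(π² + (ln OS)²). With OS = 0.500, ln OS = −0.6931 and ζ = 0.6931/3.217 = 0.215.
From t_s ≈ 4/(ζω_n): ω_n = 4/(ζ·t_s) = 4/(0.215·0.0120) = 1550 rad/s.

ω_n ≈ 1550 rad/s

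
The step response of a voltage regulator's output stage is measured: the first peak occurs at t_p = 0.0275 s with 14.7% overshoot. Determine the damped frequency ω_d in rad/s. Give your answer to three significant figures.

t_p = π/ω_d, so ω_d = π/0.0275 = 114 rad/s.

ω_d ≈ 114 rad/s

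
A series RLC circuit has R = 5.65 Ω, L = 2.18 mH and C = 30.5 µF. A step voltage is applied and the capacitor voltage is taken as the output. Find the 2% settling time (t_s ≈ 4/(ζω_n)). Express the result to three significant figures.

t_s ≈ 0.00309 s

For a series RLC circuit (capacitor voltage as output), ω_n = 1/√(LC) = 1/√(2.18 mH · 30.5 µF) = 3880 rad/s.
ζ = (R/2)·√(C/L) = (5.65/2)·√(30.5 µF/2.18 mH) = 0.334.
t_s ≈ 4/(ζω_n) = 0.00309 s.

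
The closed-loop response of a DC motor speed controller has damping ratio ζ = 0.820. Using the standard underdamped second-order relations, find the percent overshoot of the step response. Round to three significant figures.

For an underdamped second-order system, %OS = 100·exp(−πζ/√(1−ζ²)).
πζ/√(1−ζ²) = π·0.820/√(1−0.672) = 4.501, so %OS = 100·e^(−4.501) = 1.11%.

%OS ≈ 1.11%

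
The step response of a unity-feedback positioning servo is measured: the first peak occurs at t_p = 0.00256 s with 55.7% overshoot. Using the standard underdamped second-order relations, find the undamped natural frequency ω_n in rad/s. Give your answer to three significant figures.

ζ from %OS: ζ = |ln 0.557|/√(π²+ln²0.557) = 0.183.
t_p = π/ω_d ⇒ ω_d = 1230 rad/s; then ω_n = ω_d/√(1−ζ²) = 1250 rad/s.

ω_n ≈ 1250 rad/s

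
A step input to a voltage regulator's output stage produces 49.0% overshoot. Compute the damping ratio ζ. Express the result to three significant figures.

ζ = −ln(OS)/√(π² + (ln OS)²). With OS = 0.490, ln OS = −0.7133 and ζ = 0.7133/3.222 = 0.221.

ζ ≈ 0.221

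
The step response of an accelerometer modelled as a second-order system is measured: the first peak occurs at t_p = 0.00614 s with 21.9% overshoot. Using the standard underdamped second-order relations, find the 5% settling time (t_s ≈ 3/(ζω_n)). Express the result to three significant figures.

ζ from %OS: ζ = |ln 0.219|/√(π²+ln²0.219) = 0.435.
From t_p = π/ω_d, ω_d = π/0.00614 = 512 rad/s, so ω_n = ω_d/√(1−ζ²) = 568 rad/s.
t_s ≈ 3/(ζω_n) = 3/(0.435·568) = 0.0121 s.

t_s ≈ 0.0121 s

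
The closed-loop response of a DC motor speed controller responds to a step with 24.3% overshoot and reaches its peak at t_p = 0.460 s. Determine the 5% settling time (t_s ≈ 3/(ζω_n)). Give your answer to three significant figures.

t_s ≈ 0.975 s

The overshoot fixes ζ = −ln(OS)/√(π²+ln²(OS)) = 0.411.
t_p = π/ω_d ⇒ ω_d = 6.83 rad/s; then ω_n = ω_d/√(1−ζ²) = 7.49 rad/s.
t_s ≈ 3/(ζω_n) = 3/(0.411·7.49) = 0.975 s.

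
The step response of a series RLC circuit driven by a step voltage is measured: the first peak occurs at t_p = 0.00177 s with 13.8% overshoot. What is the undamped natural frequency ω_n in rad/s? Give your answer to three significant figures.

The overshoot fixes ζ = −ln(OS)/√(π²+ln²(OS)) = 0.533.
t_p = π/ω_d ⇒ ω_d = 1770 rad/s; then ω_n = ω_d/√(1−ζ²) = 2100 rad/s.

ω_n ≈ 2100 rad/s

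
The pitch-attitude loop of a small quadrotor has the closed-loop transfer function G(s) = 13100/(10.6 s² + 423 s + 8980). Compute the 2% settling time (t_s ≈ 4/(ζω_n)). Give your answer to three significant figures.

Dividing through by 10.6: denominator becomes s² + 39.91 s + 847.2.
So ω_n = √847.2 = 29.1 rad/s and ζ = 39.91/(2·29.1) = 0.686.
t_s ≈ 4/(ζω_n) = 0.200 s.

t_s ≈ 0.200 s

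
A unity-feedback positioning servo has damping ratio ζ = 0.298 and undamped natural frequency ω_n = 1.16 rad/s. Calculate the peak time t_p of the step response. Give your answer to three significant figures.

t_p ≈ 2.84 s

The damped frequency is ω_d = ω_n√(1−ζ²) = 1.16·√(1−0.0888) = 1.11 rad/s.
Peak time t_p = π/ω_d = π/1.11 = 2.84 s.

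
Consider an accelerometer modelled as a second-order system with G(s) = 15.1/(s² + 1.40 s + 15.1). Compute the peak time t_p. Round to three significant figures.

Matching coefficients with s² + 2ζω_n s + ω_n² gives ω_n² = 15.1 ⇒ ω_n = 3.89 rad/s, and ζ = 1.40/(2ω_n) = 0.180.
ω_d = 3.89·√(1 − 0.180²) = 3.82 rad/s. Then t_p = π/ω_d = 0.822 s.

t_p ≈ 0.822 s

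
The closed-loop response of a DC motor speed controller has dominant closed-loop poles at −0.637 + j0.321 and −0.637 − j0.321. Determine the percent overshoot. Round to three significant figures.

%OS ≈ 0.196%

The poles are at −σ ± jω_d with σ = 0.637 and ω_d = 0.321, so ω_n = √(σ²+ω_d²) = 0.713 rad/s and ζ = σ/ω_n = 0.893.
Overshoot: exp(−π·0.893/√(1−0.893²)) = 0.00196, i.e. 0.196%.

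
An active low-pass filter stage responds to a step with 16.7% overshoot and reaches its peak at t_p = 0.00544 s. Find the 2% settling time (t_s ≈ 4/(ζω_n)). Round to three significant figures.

The overshoot fixes ζ = −ln(OS)/√(π²+ln²(OS)) = 0.495.
t_p = π/ω_d ⇒ ω_d = 577 rad/s; then ω_n = ω_d/√(1−ζ²) = 665 rad/s.
t_s ≈ 4/(ζω_n) = 4/(0.495·665) = 0.0122 s.

t_s ≈ 0.0122 s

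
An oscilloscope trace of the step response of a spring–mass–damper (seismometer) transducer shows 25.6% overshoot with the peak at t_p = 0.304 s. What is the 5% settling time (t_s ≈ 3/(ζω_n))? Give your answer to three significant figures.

t_s ≈ 0.669 s

The overshoot fixes ζ = −ln(OS)/√(π²+ln²(OS)) = 0.398.
From t_p = π/ω_d, ω_d = π/0.304 = 10.3 rad/s, so ω_n = ω_d/√(1−ζ²) = 11.3 rad/s.
t_s ≈ 3/(ζω_n) = 3/(0.398·11.3) = 0.669 s.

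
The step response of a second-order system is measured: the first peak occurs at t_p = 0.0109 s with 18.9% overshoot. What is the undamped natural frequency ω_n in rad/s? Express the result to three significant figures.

ω_n ≈ 326 rad/s

ζ from %OS: ζ = |ln 0.189|/√(π²+ln²0.189) = 0.469.
From t_p = π/ω_d, ω_d = π/0.0109 = 288 rad/s, so ω_n = ω_d/√(1−ζ²) = 326 rad/s.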